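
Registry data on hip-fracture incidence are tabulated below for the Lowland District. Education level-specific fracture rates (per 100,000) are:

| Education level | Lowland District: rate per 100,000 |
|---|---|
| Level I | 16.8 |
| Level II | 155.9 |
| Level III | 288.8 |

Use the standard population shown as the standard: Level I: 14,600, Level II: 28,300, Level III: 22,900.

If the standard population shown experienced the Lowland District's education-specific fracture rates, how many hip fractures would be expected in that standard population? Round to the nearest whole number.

Expected hip fractures = Σ (standard pop × education-specific rate ÷ 100,000)
= 14,600×16.8/100,000 + 28,300×155.9/100,000 + 22,900×288.8/100,000
= 2.45 + 44.12 + 66.14 = 112.71.

113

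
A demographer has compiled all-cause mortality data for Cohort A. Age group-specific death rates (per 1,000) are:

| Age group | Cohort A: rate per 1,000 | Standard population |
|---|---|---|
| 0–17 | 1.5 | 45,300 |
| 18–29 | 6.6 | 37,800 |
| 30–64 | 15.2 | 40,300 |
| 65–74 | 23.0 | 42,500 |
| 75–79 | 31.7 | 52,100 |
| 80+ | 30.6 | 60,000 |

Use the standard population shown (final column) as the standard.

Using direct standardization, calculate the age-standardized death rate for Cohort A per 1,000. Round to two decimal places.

Standard total = 278,000; weights = 0.1629, 0.1360, 0.1450, 0.1529, 0.1874, 0.2158.
Standardized rate: 0.1629×1.5 + 0.1360×6.6 + 0.1450×15.2 + 0.1529×23.0 + 0.1874×31.7 + 0.2158×30.6 = 19.4067 per 1,000.

19.41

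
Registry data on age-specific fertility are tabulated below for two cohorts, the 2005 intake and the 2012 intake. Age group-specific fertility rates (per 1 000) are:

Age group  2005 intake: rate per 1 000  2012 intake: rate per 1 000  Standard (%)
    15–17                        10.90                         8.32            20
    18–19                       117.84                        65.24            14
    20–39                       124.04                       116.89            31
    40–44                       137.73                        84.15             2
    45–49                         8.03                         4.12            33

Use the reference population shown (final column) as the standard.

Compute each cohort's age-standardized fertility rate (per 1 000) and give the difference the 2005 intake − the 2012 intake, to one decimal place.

12.5

Standard weights: 0.20, 0.14, 0.31, 0.02, 0.33.
The 2005 intake: 0.2000×10.90 + 0.1400×117.84 + 0.3100×124.04 + 0.0200×137.73 + 0.3300×8.03 = 62.5345 per 1 000.
The 2012 intake: 0.2000×8.32 + 0.1400×65.24 + 0.3100×116.89 + 0.0200×84.15 + 0.3300×4.12 = 50.0761 per 1 000.
Difference = 62.5345 − 50.0761 = 12.4584.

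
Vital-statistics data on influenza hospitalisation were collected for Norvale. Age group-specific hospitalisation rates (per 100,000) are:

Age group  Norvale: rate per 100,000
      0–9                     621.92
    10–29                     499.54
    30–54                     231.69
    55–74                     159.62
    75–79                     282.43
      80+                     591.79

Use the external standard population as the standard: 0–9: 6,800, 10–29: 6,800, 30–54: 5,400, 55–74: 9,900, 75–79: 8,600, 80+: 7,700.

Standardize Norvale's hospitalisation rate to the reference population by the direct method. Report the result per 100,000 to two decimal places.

385.91

Standard total = 45,200; weights = 0.1504, 0.1504, 0.1195, 0.2190, 0.1903, 0.1704.
Standardized rate: 0.1504×621.92 + 0.1504×499.54 + 0.1195×231.69 + 0.2190×159.62 + 0.1903×282.43 + 0.1704×591.79 = 385.9065 per 100,000.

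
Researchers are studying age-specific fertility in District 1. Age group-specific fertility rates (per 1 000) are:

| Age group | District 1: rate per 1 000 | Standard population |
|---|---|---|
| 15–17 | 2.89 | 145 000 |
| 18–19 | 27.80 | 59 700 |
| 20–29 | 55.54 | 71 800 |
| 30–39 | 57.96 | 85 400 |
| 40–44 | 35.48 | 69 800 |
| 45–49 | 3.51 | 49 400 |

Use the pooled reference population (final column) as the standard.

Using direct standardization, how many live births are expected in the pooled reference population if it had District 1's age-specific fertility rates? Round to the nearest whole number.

Expected live births = Σ (standard pop × age-specific rate ÷ 1 000)
= 145 000×2.89/1 000 + 59 700×27.80/1 000 + 71 800×55.54/1 000 + 85 400×57.96/1 000 + 69 800×35.48/1 000 + 49 400×3.51/1 000
= 419.05 + 1659.66 + 3987.77 + 4949.78 + 2476.50 + 173.39 = 13666.16.

13666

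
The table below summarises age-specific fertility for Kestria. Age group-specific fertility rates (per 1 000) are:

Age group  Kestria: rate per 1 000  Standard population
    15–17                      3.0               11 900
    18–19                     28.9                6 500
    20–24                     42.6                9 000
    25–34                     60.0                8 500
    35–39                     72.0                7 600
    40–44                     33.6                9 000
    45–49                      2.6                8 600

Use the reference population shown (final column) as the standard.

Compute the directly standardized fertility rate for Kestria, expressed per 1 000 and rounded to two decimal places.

Standard total = 61 100; weights = 0.1948, 0.1064, 0.1473, 0.1391, 0.1244, 0.1473, 0.1408.
Standardized rate: 0.1948×3.0 + 0.1064×28.9 + 0.1473×42.6 + 0.1391×60.0 + 0.1244×72.0 + 0.1473×33.6 + 0.1408×2.6 = 32.5517 per 1 000.

32.55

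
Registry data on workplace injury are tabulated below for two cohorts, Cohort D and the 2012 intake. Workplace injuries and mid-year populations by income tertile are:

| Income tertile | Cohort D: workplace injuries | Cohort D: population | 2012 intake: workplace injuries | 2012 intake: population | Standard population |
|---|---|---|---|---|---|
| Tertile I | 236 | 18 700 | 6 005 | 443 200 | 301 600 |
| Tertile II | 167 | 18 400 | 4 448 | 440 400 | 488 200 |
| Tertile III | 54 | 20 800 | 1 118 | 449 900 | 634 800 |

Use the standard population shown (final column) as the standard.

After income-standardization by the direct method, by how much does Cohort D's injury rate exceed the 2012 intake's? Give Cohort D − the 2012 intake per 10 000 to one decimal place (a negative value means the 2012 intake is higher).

-5.0

Income-specific rates per 10 000 for Cohort D: 126.20, 90.76, 25.96.
For the 2012 intake: 135.49, 101.00, 24.85.
Standard total = 1 424 600; weights = 0.2117, 0.3427, 0.4456.
Cohort D: 0.2117×126.20 + 0.3427×90.76 + 0.4456×25.96 = 69.3898 per 10 000.
The 2012 intake: 0.2117×135.49 + 0.3427×101.00 + 0.4456×24.85 = 74.3696 per 10 000.
Difference = 69.3898 − 74.3696 = -4.9797.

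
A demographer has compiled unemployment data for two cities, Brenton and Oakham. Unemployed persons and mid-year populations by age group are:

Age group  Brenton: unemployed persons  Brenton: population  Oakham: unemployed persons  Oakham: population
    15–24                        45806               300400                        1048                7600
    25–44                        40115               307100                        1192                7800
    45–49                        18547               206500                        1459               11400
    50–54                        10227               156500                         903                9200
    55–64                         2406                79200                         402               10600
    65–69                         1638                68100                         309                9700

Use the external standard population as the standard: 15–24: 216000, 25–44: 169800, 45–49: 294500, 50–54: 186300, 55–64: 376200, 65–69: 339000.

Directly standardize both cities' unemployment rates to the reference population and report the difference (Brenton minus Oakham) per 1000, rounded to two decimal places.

Age-specific rates per 1000 for Brenton: 152.483, 130.625, 89.816, 65.348, 30.379, 24.053.
For Oakham: 137.895, 152.821, 127.982, 98.152, 37.925, 31.856.
Standard total = 1581800; weights = 0.1366, 0.1073, 0.1862, 0.1178, 0.2378, 0.2143.
Brenton: 0.1366×152.483 + 0.1073×130.625 + 0.1862×89.816 + 0.1178×65.348 + 0.2378×30.379 + 0.2143×24.053 = 71.6425 per 1000.
Oakham: 0.1366×137.895 + 0.1073×152.821 + 0.1862×127.982 + 0.1178×98.152 + 0.2378×37.925 + 0.2143×31.856 = 86.4692 per 1000.
Difference = 71.6425 − 86.4692 = -14.8267.

-14.83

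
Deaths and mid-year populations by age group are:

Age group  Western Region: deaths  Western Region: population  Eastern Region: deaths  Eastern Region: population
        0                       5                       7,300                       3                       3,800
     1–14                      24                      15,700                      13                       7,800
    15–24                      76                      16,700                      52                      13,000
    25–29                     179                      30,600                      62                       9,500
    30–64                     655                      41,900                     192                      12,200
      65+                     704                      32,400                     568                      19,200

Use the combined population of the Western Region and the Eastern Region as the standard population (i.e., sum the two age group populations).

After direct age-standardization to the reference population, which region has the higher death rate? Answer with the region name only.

Age-specific rates per 1,000 for the Western Region: 0.685, 1.529, 4.551, 5.850, 15.632, 21.728.
For the Eastern Region: 0.789, 1.667, 4.000, 6.526, 15.738, 29.583.
Combined standard total = 210,100; weights = 0.0528, 0.1119, 0.1414, 0.1909, 0.2575, 0.2456.
The Western Region: 0.0528×0.685 + 0.1119×1.529 + 0.1414×4.551 + 0.1909×5.850 + 0.2575×15.632 + 0.2456×21.728 = 11.3287 per 1,000.
The Eastern Region: 0.0528×0.789 + 0.1119×1.667 + 0.1414×4.000 + 0.1909×6.526 + 0.2575×15.738 + 0.2456×29.583 = 13.3572 per 1,000.

Eastern Region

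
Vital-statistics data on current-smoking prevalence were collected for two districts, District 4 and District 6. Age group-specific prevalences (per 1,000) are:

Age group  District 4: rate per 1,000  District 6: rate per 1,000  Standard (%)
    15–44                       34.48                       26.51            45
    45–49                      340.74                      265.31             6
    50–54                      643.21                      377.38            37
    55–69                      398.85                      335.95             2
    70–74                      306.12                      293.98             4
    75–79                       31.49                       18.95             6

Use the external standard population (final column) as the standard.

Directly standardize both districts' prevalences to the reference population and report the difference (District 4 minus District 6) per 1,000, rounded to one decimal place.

Standard weights: 0.45, 0.06, 0.37, 0.02, 0.04, 0.06.
District 4: 0.4500×34.48 + 0.0600×340.74 + 0.3700×643.21 + 0.0200×398.85 + 0.0400×306.12 + 0.0600×31.49 = 296.0593 per 1,000.
District 6: 0.4500×26.51 + 0.0600×265.31 + 0.3700×377.38 + 0.0200×335.95 + 0.0400×293.98 + 0.0600×18.95 = 187.0939 per 1,000.
Difference = 296.0593 − 187.0939 = 108.9654.

109.0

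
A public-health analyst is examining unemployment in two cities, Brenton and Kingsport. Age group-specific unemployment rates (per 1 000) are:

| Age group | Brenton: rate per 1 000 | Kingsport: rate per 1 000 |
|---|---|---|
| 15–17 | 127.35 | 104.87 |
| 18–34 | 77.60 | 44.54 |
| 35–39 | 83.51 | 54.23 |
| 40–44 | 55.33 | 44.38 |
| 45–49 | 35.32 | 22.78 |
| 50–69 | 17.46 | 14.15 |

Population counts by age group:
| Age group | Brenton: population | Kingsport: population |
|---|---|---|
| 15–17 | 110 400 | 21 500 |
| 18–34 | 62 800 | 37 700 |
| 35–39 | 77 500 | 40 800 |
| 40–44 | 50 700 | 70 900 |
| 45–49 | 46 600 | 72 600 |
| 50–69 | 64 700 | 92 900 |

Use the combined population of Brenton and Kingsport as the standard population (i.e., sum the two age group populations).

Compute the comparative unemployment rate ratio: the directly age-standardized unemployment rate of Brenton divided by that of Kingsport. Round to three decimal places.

Combined standard total = 749 100; weights = 0.1761, 0.1342, 0.1579, 0.1623, 0.1591, 0.2104.
Brenton: 0.1761×127.35 + 0.1342×77.60 + 0.1579×83.51 + 0.1623×55.33 + 0.1591×35.32 + 0.2104×17.46 = 64.2978 per 1 000.
Kingsport: 0.1761×104.87 + 0.1342×44.54 + 0.1579×54.23 + 0.1623×44.38 + 0.1591×22.78 + 0.2104×14.15 = 46.8109 per 1 000.
Ratio = 64.2978 ÷ 46.8109 = 1.37356.

1.374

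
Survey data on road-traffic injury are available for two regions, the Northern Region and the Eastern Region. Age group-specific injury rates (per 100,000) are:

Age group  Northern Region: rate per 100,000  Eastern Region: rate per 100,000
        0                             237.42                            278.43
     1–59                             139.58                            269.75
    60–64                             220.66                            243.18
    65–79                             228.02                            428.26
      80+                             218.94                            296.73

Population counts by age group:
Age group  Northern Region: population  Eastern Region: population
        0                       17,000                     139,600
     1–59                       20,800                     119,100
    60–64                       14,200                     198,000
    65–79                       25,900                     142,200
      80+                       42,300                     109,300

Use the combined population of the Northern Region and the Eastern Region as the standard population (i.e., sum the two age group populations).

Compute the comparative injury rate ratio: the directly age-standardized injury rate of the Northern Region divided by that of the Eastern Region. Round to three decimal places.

0.700

Combined standard total = 828,400; weights = 0.1890, 0.1689, 0.2562, 0.2029, 0.1830.
The Northern Region: 0.1890×237.42 + 0.1689×139.58 + 0.2562×220.66 + 0.2029×228.02 + 0.1830×218.94 = 211.3143 per 100,000.
The Eastern Region: 0.1890×278.43 + 0.1689×269.75 + 0.2562×243.18 + 0.2029×428.26 + 0.1830×296.73 = 301.6873 per 100,000.
Ratio = 211.3143 ÷ 301.6873 = 0.70044.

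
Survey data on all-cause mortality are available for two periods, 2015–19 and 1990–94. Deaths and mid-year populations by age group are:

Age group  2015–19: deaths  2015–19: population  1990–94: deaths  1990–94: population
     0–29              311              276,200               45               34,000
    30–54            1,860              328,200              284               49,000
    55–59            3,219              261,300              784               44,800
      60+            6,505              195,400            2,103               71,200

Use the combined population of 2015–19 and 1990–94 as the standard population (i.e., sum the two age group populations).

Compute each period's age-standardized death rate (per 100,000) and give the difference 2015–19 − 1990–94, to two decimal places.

Age-specific rates per 100,000 for 2015–19: 112.60, 566.73, 1231.92, 3329.07.
For 1990–94: 132.35, 579.59, 1750.00, 2953.65.
Combined standard total = 1,260,100; weights = 0.2462, 0.2993, 0.2429, 0.2116.
2015–19: 0.2462×112.60 + 0.2993×566.73 + 0.2429×1231.92 + 0.2116×3329.07 = 1200.9504 per 100,000.
1990–94: 0.2462×132.35 + 0.2993×579.59 + 0.2429×1750.00 + 0.2116×2953.65 = 1256.0880 per 100,000.
Difference = 1200.9504 − 1256.0880 = -55.1376.

-55.14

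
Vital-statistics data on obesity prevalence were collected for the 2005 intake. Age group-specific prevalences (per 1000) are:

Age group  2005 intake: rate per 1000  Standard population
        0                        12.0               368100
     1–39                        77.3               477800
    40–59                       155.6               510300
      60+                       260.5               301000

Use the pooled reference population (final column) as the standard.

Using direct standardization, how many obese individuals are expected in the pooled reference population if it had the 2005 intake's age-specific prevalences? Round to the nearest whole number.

199164

Expected obese individuals = Σ (standard pop × age-specific rate ÷ 1000)
= 368100×12.0/1000 + 477800×77.3/1000 + 510300×155.6/1000 + 301000×260.5/1000
= 4417.20 + 36933.94 + 79402.68 + 78410.50 = 199164.32.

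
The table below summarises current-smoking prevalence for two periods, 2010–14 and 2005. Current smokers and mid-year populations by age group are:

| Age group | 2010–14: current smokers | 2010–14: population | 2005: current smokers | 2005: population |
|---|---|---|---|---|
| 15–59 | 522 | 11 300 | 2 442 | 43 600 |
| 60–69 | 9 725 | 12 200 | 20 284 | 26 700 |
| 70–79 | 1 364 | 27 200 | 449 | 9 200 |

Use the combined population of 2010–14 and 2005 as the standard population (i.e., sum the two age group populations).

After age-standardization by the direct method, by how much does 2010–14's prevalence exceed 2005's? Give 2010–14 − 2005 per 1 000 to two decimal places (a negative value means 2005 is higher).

7.42

Age-specific rates per 1 000 for 2010–14: 46.195, 797.131, 50.147.
For 2005: 56.009, 759.700, 48.804.
Combined standard total = 130 200; weights = 0.4217, 0.2988, 0.2796.
2010–14: 0.4217×46.195 + 0.2988×797.131 + 0.2796×50.147 = 271.6578 per 1 000.
2005: 0.4217×56.009 + 0.2988×759.700 + 0.2796×48.804 = 264.2375 per 1 000.
Difference = 271.6578 − 264.2375 = 7.4203.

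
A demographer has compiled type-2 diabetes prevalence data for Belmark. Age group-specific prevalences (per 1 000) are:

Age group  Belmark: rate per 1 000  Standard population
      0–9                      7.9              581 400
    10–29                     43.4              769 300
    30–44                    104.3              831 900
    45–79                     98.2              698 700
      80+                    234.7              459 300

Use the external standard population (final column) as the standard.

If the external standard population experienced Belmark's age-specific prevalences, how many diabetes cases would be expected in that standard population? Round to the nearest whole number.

301158

Expected diabetes cases = Σ (standard pop × age-specific rate ÷ 1 000)
= 581 400×7.9/1 000 + 769 300×43.4/1 000 + 831 900×104.3/1 000 + 698 700×98.2/1 000 + 459 300×234.7/1 000
= 4593.06 + 33387.62 + 86767.17 + 68612.34 + 107797.71 = 301157.90.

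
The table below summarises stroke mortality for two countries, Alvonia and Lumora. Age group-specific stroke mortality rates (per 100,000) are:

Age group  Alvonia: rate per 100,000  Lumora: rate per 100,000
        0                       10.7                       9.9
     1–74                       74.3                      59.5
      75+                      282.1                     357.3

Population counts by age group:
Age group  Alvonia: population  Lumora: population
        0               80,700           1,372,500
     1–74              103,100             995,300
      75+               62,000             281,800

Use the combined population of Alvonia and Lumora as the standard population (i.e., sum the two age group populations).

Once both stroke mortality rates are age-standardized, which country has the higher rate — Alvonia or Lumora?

Lumora

Combined standard total = 2,895,400; weights = 0.5019, 0.3794, 0.1187.
Alvonia: 0.5019×10.7 + 0.3794×74.3 + 0.1187×282.1 = 67.0534 per 100,000.
Lumora: 0.5019×9.9 + 0.3794×59.5 + 0.1187×357.3 = 69.9666 per 100,000.
The crude rates (105.83 vs 65.48) would put Alvonia higher, but that reflects its age composition; once standardized to a common age structure, Lumora has the higher underlying rate.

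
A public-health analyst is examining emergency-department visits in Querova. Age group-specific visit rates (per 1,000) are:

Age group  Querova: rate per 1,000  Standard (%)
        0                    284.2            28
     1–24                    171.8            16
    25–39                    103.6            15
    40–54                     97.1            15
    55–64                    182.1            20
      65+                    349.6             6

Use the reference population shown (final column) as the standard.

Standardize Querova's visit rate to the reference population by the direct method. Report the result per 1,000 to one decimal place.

194.6

Standard weights: 0.28, 0.16, 0.15, 0.15, 0.20, 0.06.
Standardized rate: 0.2800×284.2 + 0.1600×171.8 + 0.1500×103.6 + 0.1500×97.1 + 0.2000×182.1 + 0.0600×349.6 = 194.5650 per 1,000.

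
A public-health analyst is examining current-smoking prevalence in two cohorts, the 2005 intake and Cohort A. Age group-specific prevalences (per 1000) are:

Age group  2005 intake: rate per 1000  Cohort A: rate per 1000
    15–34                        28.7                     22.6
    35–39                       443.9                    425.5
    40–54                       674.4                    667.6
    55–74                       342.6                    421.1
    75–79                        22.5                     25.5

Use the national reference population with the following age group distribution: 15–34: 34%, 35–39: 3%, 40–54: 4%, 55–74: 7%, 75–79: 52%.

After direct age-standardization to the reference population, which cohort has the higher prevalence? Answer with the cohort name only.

Cohort A

Standard weights: 0.34, 0.03, 0.04, 0.07, 0.52.
The 2005 intake: 0.3400×28.7 + 0.0300×443.9 + 0.0400×674.4 + 0.0700×342.6 + 0.5200×22.5 = 85.7330 per 1000.
Cohort A: 0.3400×22.6 + 0.0300×425.5 + 0.0400×667.6 + 0.0700×421.1 + 0.5200×25.5 = 89.8900 per 1000.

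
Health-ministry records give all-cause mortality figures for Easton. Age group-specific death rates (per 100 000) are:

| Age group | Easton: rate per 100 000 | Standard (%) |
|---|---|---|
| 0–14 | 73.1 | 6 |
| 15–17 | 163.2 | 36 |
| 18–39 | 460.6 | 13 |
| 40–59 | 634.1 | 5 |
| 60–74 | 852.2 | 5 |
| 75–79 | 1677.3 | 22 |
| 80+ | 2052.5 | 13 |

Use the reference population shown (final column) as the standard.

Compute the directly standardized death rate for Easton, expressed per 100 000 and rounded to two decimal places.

833.16

Standard weights: 0.06, 0.36, 0.13, 0.05, 0.05, 0.22, 0.13.
Standardized rate: 0.0600×73.1 + 0.3600×163.2 + 0.1300×460.6 + 0.0500×634.1 + 0.0500×852.2 + 0.2200×1677.3 + 0.1300×2052.5 = 833.1620 per 100 000.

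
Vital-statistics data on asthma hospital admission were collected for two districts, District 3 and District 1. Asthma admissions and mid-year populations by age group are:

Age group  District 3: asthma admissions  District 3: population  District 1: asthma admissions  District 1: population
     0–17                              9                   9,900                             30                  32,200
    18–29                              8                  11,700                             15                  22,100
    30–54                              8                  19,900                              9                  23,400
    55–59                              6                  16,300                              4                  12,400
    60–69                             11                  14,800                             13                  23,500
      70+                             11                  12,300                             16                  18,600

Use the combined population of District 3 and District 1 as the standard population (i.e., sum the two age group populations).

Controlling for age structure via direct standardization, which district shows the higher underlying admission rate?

District 3

Age-specific rates per 10,000 for District 3: 9.09, 6.84, 4.02, 3.68, 7.43, 8.94.
For District 1: 9.32, 6.79, 3.85, 3.23, 5.53, 8.60.
Combined standard total = 217,100; weights = 0.1939, 0.1557, 0.1994, 0.1322, 0.1764, 0.1423.
District 3: 0.1939×9.09 + 0.1557×6.84 + 0.1994×4.02 + 0.1322×3.68 + 0.1764×7.43 + 0.1423×8.94 = 6.6999 per 10,000.
District 1: 0.1939×9.32 + 0.1557×6.79 + 0.1994×3.85 + 0.1322×3.23 + 0.1764×5.53 + 0.1423×8.60 = 6.2572 per 10,000.
The crude rates (6.24 vs 6.58) would put District 1 higher, but that reflects its age composition; once standardized to a common age structure, District 3 has the higher underlying rate.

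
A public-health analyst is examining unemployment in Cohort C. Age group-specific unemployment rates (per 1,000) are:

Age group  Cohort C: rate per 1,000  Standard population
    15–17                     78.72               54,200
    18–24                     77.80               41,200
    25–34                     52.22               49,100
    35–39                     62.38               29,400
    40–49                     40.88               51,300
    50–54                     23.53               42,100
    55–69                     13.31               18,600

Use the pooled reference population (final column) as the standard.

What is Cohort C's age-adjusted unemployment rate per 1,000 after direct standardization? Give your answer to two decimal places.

53.18

Standard total = 285,900; weights = 0.1896, 0.1441, 0.1717, 0.1028, 0.1794, 0.1473, 0.0651.
Standardized rate: 0.1896×78.72 + 0.1441×77.80 + 0.1717×52.22 + 0.1028×62.38 + 0.1794×40.88 + 0.1473×23.53 + 0.0651×13.31 = 53.1839 per 1,000.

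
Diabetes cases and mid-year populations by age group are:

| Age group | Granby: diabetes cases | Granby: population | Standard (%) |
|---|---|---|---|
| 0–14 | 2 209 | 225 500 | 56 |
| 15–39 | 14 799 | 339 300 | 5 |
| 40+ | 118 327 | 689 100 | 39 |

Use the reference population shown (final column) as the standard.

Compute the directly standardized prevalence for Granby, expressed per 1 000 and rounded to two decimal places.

74.63

Age-specific rates per 1 000 for Granby: 9.796, 43.616, 171.712.
Standard weights: 0.56, 0.05, 0.39.
Standardized rate: 0.5600×9.796 + 0.0500×43.616 + 0.3900×171.712 = 74.6344 per 1 000.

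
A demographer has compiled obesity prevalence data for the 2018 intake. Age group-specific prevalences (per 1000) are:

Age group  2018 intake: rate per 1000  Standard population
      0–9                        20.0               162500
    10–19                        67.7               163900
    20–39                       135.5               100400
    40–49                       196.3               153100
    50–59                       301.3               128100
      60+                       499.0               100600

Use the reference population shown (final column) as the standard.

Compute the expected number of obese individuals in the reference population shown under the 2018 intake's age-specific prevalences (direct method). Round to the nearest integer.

146800

Expected obese individuals = Σ (standard pop × age-specific rate ÷ 1000)
= 162500×20.0/1000 + 163900×67.7/1000 + 100400×135.5/1000 + 153100×196.3/1000 + 128100×301.3/1000 + 100600×499.0/1000
= 3250.00 + 11096.03 + 13604.20 + 30053.53 + 38596.53 + 50199.40 = 146799.69.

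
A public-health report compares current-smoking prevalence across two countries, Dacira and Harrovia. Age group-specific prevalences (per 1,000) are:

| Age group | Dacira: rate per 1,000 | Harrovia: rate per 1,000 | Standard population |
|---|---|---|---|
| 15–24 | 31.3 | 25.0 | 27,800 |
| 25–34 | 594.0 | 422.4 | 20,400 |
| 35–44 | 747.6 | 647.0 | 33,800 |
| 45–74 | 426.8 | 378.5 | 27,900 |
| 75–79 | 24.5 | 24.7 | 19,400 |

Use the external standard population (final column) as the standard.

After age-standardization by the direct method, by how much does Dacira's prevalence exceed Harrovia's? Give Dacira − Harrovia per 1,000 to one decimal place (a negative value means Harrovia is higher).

65.1

Standard total = 129,300; weights = 0.2150, 0.1578, 0.2614, 0.2158, 0.1500.
Dacira: 0.2150×31.3 + 0.1578×594.0 + 0.2614×747.6 + 0.2158×426.8 + 0.1500×24.5 = 391.6445 per 1,000.
Harrovia: 0.2150×25.0 + 0.1578×422.4 + 0.2614×647.0 + 0.2158×378.5 + 0.1500×24.7 = 326.5266 per 1,000.
Difference = 391.6445 − 326.5266 = 65.1179.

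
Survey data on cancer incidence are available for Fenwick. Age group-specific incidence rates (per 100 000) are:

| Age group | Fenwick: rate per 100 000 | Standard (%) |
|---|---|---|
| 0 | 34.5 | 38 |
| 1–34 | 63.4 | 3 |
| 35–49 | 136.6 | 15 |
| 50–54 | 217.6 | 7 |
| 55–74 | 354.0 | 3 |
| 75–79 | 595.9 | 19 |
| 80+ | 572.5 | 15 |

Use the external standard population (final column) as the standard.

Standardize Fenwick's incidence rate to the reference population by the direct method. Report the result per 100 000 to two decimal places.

Standard weights: 0.38, 0.03, 0.15, 0.07, 0.03, 0.19, 0.15.
Standardized rate: 0.3800×34.5 + 0.0300×63.4 + 0.1500×136.6 + 0.0700×217.6 + 0.0300×354.0 + 0.1900×595.9 + 0.1500×572.5 = 260.4500 per 100 000.

260.45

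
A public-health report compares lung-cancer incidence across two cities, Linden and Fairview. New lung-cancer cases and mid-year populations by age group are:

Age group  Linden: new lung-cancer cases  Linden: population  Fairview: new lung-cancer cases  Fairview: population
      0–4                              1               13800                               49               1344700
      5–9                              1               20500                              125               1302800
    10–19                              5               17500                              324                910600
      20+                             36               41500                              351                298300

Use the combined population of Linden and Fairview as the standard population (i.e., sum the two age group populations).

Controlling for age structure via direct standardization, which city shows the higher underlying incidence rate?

Fairview

Age-specific rates per 100000 for Linden: 7.25, 4.88, 28.57, 86.75.
For Fairview: 3.64, 9.59, 35.58, 117.67.
Combined standard total = 3949700; weights = 0.3440, 0.3350, 0.2350, 0.0860.
Linden: 0.3440×7.25 + 0.3350×4.88 + 0.2350×28.57 + 0.0860×86.75 = 18.3034 per 100000.
Fairview: 0.3440×3.64 + 0.3350×9.59 + 0.2350×35.58 + 0.0860×117.67 = 22.9518 per 100000.
The crude rates (46.09 vs 22.02) would put Linden higher, but that reflects its age composition; once standardized to a common age structure, Fairview has the higher underlying rate.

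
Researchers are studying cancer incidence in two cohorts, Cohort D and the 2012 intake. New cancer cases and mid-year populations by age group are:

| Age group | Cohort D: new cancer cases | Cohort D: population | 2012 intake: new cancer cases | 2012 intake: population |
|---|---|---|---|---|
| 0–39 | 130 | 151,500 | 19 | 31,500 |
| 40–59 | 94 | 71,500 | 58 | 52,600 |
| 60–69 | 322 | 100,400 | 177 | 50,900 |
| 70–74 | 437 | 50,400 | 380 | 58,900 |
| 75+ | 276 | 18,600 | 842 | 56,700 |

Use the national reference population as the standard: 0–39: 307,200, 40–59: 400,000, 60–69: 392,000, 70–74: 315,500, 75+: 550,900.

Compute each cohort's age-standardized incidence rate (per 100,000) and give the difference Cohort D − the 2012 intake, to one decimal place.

38.2

Age-specific rates per 100,000 for Cohort D: 85.81, 131.47, 320.72, 867.06, 1483.87.
For the 2012 intake: 60.32, 110.27, 347.74, 645.16, 1485.01.
Standard total = 1,965,600; weights = 0.1563, 0.2035, 0.1994, 0.1605, 0.2803.
Cohort D: 0.1563×85.81 + 0.2035×131.47 + 0.1994×320.72 + 0.1605×867.06 + 0.2803×1483.87 = 659.1839 per 100,000.
The 2012 intake: 0.1563×60.32 + 0.2035×110.27 + 0.1994×347.74 + 0.1605×645.16 + 0.2803×1485.01 = 620.9758 per 100,000.
Difference = 659.1839 − 620.9758 = 38.2081.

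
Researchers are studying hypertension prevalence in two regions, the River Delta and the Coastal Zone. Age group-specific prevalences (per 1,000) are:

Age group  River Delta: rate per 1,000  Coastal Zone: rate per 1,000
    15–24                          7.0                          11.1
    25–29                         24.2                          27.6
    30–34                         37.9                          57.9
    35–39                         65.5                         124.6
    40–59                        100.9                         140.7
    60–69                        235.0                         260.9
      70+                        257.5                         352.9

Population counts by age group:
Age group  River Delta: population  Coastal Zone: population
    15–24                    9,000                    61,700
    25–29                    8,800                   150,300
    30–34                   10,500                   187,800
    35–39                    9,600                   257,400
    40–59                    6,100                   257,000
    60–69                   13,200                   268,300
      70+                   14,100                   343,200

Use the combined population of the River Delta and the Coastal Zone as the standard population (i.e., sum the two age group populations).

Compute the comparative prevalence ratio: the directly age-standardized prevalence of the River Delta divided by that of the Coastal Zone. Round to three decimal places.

0.747

Combined standard total = 1,597,000; weights = 0.0443, 0.0996, 0.1242, 0.1672, 0.1647, 0.1763, 0.2237.
The River Delta: 0.0443×7.0 + 0.0996×24.2 + 0.1242×37.9 + 0.1672×65.5 + 0.1647×100.9 + 0.1763×235.0 + 0.2237×257.5 = 134.0346 per 1,000.
The Coastal Zone: 0.0443×11.1 + 0.0996×27.6 + 0.1242×57.9 + 0.1672×124.6 + 0.1647×140.7 + 0.1763×260.9 + 0.2237×352.9 = 179.3853 per 1,000.
Ratio = 134.0346 ÷ 179.3853 = 0.74719.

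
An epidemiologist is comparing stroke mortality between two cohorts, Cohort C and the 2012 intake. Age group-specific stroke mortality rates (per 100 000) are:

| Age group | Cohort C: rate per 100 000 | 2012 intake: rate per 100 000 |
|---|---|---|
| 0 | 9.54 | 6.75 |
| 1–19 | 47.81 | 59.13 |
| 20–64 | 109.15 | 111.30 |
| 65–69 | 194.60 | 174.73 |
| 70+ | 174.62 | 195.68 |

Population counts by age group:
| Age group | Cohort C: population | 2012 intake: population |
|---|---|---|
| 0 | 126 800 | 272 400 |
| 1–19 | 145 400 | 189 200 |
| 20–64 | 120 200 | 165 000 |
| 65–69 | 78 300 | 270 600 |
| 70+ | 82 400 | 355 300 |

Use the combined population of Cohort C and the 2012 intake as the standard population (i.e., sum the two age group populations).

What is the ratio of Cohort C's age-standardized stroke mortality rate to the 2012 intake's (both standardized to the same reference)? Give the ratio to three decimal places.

Combined standard total = 1 805 600; weights = 0.2211, 0.1853, 0.1580, 0.1932, 0.2424.
Cohort C: 0.2211×9.54 + 0.1853×47.81 + 0.1580×109.15 + 0.1932×194.60 + 0.2424×174.62 = 108.1426 per 100 000.
The 2012 intake: 0.2211×6.75 + 0.1853×59.13 + 0.1580×111.30 + 0.1932×174.73 + 0.2424×195.68 = 111.2288 per 100 000.
Ratio = 108.1426 ÷ 111.2288 = 0.97225.

0.972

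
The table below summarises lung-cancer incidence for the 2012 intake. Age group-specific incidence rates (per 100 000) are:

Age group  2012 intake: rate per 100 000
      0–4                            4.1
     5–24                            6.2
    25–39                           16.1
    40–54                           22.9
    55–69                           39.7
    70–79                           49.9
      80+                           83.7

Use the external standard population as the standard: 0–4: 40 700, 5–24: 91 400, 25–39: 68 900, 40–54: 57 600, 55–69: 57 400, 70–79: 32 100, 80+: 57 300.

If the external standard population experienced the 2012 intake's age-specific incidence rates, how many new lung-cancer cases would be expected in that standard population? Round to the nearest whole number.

118

Expected new lung-cancer cases = Σ (standard pop × age-specific rate ÷ 100 000)
= 40 700×4.1/100 000 + 91 400×6.2/100 000 + 68 900×16.1/100 000 + 57 600×22.9/100 000 + 57 400×39.7/100 000 + 32 100×49.9/100 000 + 57 300×83.7/100 000
= 1.67 + 5.67 + 11.09 + 13.19 + 22.79 + 16.02 + 47.96 = 118.38.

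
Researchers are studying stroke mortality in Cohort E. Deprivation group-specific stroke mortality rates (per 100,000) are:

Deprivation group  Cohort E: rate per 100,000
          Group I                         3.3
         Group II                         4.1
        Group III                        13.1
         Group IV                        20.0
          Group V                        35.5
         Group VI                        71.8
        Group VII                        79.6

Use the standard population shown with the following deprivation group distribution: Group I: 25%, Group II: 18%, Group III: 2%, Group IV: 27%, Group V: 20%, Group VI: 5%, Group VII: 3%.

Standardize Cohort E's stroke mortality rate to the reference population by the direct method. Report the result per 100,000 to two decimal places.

Standard weights: 0.25, 0.18, 0.02, 0.27, 0.20, 0.05, 0.03.
Standardized rate: 0.2500×3.3 + 0.1800×4.1 + 0.0200×13.1 + 0.2700×20.0 + 0.2000×35.5 + 0.0500×71.8 + 0.0300×79.6 = 20.3030 per 100,000.

20.30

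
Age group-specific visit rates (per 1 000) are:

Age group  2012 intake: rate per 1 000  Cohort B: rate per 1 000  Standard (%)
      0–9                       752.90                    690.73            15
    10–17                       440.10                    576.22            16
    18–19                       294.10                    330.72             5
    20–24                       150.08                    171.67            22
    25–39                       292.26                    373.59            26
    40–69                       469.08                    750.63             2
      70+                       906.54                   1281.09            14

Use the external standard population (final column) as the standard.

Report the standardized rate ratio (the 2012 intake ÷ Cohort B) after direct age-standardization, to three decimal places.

0.819

Standard weights: 0.15, 0.16, 0.05, 0.22, 0.26, 0.02, 0.14.
The 2012 intake: 0.1500×752.90 + 0.1600×440.10 + 0.0500×294.10 + 0.2200×150.08 + 0.2600×292.26 + 0.0200×469.08 + 0.1400×906.54 = 443.3584 per 1 000.
Cohort B: 0.1500×690.73 + 0.1600×576.22 + 0.0500×330.72 + 0.2200×171.67 + 0.2600×373.59 + 0.0200×750.63 + 0.1400×1281.09 = 541.6067 per 1 000.
Ratio = 443.3584 ÷ 541.6067 = 0.81860.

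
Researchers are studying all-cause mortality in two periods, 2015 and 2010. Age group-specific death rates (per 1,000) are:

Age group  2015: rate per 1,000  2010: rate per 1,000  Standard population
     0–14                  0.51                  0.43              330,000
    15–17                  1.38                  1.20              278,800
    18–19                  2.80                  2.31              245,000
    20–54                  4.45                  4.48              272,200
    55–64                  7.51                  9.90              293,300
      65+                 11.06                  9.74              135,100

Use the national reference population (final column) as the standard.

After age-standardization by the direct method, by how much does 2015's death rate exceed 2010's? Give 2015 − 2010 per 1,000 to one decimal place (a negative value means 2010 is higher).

Standard total = 1,554,400; weights = 0.2123, 0.1794, 0.1576, 0.1751, 0.1887, 0.0869.
2015: 0.2123×0.51 + 0.1794×1.38 + 0.1576×2.80 + 0.1751×4.45 + 0.1887×7.51 + 0.0869×11.06 = 3.9547 per 1,000.
2010: 0.2123×0.43 + 0.1794×1.20 + 0.1576×2.31 + 0.1751×4.48 + 0.1887×9.90 + 0.0869×9.74 = 4.1697 per 1,000.
Difference = 3.9547 − 4.1697 = -0.2150.

-0.2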